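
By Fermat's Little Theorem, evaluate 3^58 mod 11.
By Fermat: 3^{10} ≡ 1 mod 11. 58 = 5×10 + 8. So 3^{58} ≡ 3^{8} ≡ 5 mod 11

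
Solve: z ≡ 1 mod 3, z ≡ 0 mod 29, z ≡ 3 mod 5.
M = 3 × 29 × 5 = 435. M₁ = 145, y₁ ≡ 1 mod 3. M₂ = 15, y₂ ≡ 2 mod 29. M₃ = 87, y₃ ≡ 3 mod 5. z = 1×145×1 + 0×15×2 + 3×87×3 ≡ 58 mod 435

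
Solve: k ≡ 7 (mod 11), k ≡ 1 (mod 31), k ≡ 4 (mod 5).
M = 11 × 31 × 5 = 1705. M₁ = 155, y₁ ≡ 1 (mod 11). M₂ = 55, y₂ ≡ 22 (mod 31). M₃ = 341, y₃ ≡ 1 (mod 5). k = 7×155×1 + 1×55×22 + 4×341×1 ≡ 249 (mod 1705)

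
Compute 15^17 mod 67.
By repeated squaring mod 67: 15^{1}≡15, 15^{2}≡24, 15^{4}≡40, 15^{8}≡59, 15^{16}≡64. Then 15^{17} = 15^{16+1} ≡ 64 × 15 ≡ 22 mod 67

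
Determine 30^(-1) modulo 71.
Since 71 is prime, by Fermat 30^(-1) ≡ 30^{69} ≡ 45 mod 71. Verify: 30 × 45 = 1350 ≡ 1 mod 71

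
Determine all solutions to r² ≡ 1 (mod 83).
The square roots of 1 mod 83 are 1 and 82. Verify: 1² = 1 ≡ 1 (mod 83)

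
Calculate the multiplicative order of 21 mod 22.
Powers of 21 mod 22: 21^1≡21, 21^2≡1. Order = 2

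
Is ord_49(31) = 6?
Powers of 31 mod 49: 31^1≡31, 31^2≡30, 31^3≡48, 31^4≡18, 31^5≡19, 31^6≡1. First k with 31^k≡1 is k=6. Yes, ord_49(31) = 6.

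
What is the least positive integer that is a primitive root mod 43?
g = 3. For each prime q|42: 3^{21}≡42, 3^{14}≡36, 3^{6}≡41, none ≡ 1, so ord_43(3) = 42 and 3 is a primitive root.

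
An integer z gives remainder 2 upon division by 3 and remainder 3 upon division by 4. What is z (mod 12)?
M = 3 × 4 = 12. M₁ = 4, y₁ ≡ 1 (mod 3). M₂ = 3, y₂ ≡ 3 (mod 4). z = 2×4×1 + 3×3×3 ≡ 11 (mod 12)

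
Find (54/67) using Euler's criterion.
(54/67) = 54^{33} mod 67 = 1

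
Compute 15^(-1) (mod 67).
Since 67 is prime, by Fermat 15^(-1) ≡ 15^{65} ≡ 9 (mod 67). Verify: 15 × 9 = 135 ≡ 1 (mod 67)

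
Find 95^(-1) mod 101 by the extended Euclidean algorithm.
Extended GCD: 95(-17) + 101(16) = 1. So 95^(-1) ≡ -17 ≡ 84 mod 101. Verify: 95 × 84 = 7980 ≡ 1 mod 101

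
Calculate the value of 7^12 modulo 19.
By repeated squaring mod 19: 7^{1}≡7, 7^{2}≡11, 7^{4}≡7, 7^{8}≡11. Then 7^{12} = 7^{8+4} ≡ 11 × 7 ≡ 1 mod 19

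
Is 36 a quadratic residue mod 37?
By Euler's criterion: 36^{18} ≡ 1 mod 37. Since this equals 1, 36 is a QR.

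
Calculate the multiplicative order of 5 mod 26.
Powers of 5 mod 26: 5^1≡5, 5^2≡25, 5^3≡21, 5^4≡1. Order = 4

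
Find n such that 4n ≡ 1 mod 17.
Since 17 is prime, by Fermat 4^(-1) ≡ 4^{15} ≡ 13 mod 17. Verify: 4 × 13 = 52 ≡ 1 mod 17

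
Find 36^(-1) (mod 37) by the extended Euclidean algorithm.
Extended GCD: 36(-1) + 37(1) = 1. So 36^(-1) ≡ -1 ≡ 36 (mod 37). Verify: 36 × 36 = 1296 ≡ 1 (mod 37)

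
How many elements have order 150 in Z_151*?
A prime p has φ(p-1) primitive roots; here φ(150) = 40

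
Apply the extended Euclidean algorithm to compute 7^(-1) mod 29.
Extended GCD: 7(-4) + 29(1) = 1. So 7^(-1) ≡ -4 ≡ 25 mod 29. Verify: 7 × 25 = 175 ≡ 1 mod 29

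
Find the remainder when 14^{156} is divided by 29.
By Fermat: 14^{28} ≡ 1 (mod 29). 156 = 5×28 + 16. So 14^{156} ≡ 14^{16} ≡ 7 (mod 29)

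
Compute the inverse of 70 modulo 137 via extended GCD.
Extended GCD: 70(-45) + 137(23) = 1. So 70^(-1) ≡ -45 ≡ 92 (mod 137). Verify: 70 × 92 = 6440 ≡ 1 (mod 137)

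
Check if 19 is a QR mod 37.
By Euler's criterion: 19^{18} ≡ 36 mod 37. Since this equals -1 (≡ 36), 19 is not a QR.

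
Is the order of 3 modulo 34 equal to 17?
Powers of 3 mod 34: 3^1≡3, 3^2≡9, 3^3≡27, 3^4≡13, 3^5≡5, 3^6≡15, 3^7≡11, 3^8≡33, 3^9≡31, 3^10≡25, 3^11≡7, 3^12≡21, 3^13≡29, 3^14≡19, 3^15≡23, 3^16≡1. Already 3^16≡1, so the order is 16 < 17. No, the actual order is 16.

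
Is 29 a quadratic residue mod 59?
By Euler's criterion: 29^{29} ≡ 1 (mod 59). Since this equals 1, 29 is a QR.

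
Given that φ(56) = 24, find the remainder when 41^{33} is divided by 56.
By Euler: 41^{24} ≡ 1 (mod 56) since gcd(41, 56) = 1. 33 = 1×24 + 9. So 41^{33} ≡ 41^{9} ≡ 41 (mod 56)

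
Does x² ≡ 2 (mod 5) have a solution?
By Euler's criterion: 2^{2} ≡ 4 (mod 5). Since this equals -1 (≡ 4), 2 is not a QR.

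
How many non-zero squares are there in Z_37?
The squaring map on Z_37* is 2-to-1, so there are (36)/2 = 18 QRs.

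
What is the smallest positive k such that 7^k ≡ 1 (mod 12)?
Powers of 7 mod 12: 7^1≡7, 7^2≡1. So the order of 7 is 2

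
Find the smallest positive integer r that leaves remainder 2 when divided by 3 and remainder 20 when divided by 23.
M = 3 × 23 = 69. M₁ = 23, y₁ ≡ 2 (mod 3). M₂ = 3, y₂ ≡ 8 (mod 23). r = 2×23×2 + 20×3×8 ≡ 20 (mod 69)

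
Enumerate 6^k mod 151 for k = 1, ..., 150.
6^1, 6^2, ..., 6^{150} mod 151: [6, 36, 65, 88, 75, 148, 133, 43, 107, 38, 77, 9, 54, 22, 132, 37, 71, 124, 140, 85, 57, 40, 89, 81, 33, 47, 131, 31, 35, 59, 52, 10, 60, 58, 46, 125, 146, 121, 122, 128, 13, 78, 15, 90, 87, 69, 112, 68, 106, 32, 41, 95, 117, 98, 135, 55, 28, 17, 102, 8, 48, 137, 67, 100, 147, 127, 7, 42, 101, 2, 12, 72, 130, 25, 150, 145, 115, 86, 63, 76, 3, 18, 108, 44, 113, 74, 142, 97, 129, 19, 114, 80, 27, 11, 66, 94, 111, 62, 70, 118, 104, 20, 120, 116, 92, 99, 141, 91, 93, 105, 26, 5, 30, 29, 23, 138, 73, 136, 61, 64, 82, 39, 83, 45, 119, 110, 56, 34, 53, 16, 96, 123, 134, 49, 143, 103, 14, 84, 51, 4, 24, 144, 109, 50, 149, 139, 79, 21, 126, 1]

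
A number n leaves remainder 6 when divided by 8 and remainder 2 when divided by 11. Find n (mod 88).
M = 8 × 11 = 88. M₁ = 11, y₁ ≡ 3 (mod 8). M₂ = 8, y₂ ≡ 7 (mod 11). n = 6×11×3 + 2×8×7 ≡ 46 (mod 88)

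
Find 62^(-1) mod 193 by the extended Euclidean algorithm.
Extended GCD: 62(-28) + 193(9) = 1. So 62^(-1) ≡ -28 ≡ 165 mod 193. Verify: 62 × 165 = 10230 ≡ 1 mod 193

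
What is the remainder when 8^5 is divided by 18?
By repeated squaring mod 18: 8^{1}≡8, 8^{2}≡10, 8^{4}≡10. Then 8^{5} = 8^{4+1} ≡ 10 × 8 ≡ 8 mod 18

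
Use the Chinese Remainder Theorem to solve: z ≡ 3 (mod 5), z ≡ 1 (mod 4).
M = 5 × 4 = 20. M₁ = 4, y₁ ≡ 4 (mod 5). M₂ = 5, y₂ ≡ 1 (mod 4). z = 3×4×4 + 1×5×1 ≡ 13 (mod 20)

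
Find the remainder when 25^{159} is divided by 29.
By Fermat: 25^{28} ≡ 1 (mod 29). 159 = 5×28 + 19. So 25^{159} ≡ 25^{19} ≡ 20 (mod 29)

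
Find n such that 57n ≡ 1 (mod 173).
Since 173 is prime, by Fermat 57^(-1) ≡ 57^{171} ≡ 85 (mod 173). Verify: 57 × 85 = 4845 ≡ 1 (mod 173)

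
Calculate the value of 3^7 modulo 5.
Using Fermat: 3^{4} ≡ 1 mod 5. 7 ≡ 3 mod 4. So 3^{7} ≡ 3^{3} ≡ 2 mod 5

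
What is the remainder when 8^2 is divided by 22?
8^{2} = 64 ≡ 20 (mod 22)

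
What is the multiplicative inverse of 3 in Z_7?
Since 7 is prime, by Fermat 3^(-1) ≡ 3^{5} ≡ 5 mod 7. Verify: 3 × 5 = 15 ≡ 1 mod 7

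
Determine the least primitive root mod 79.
g = 3. Powers: [3, 9, 27, 2, 6, 18, 54, 4, 12, ...] generates all 78 non-zero residues.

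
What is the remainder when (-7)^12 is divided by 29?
By repeated squaring mod 29: (-7)^{1}≡22, (-7)^{2}≡20, (-7)^{4}≡23, (-7)^{8}≡7. Then (-7)^{12} = (-7)^{8+4} ≡ 7 × 23 ≡ 16 mod 29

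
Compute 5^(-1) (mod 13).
Since 13 is prime, by Fermat 5^(-1) ≡ 5^{11} ≡ 8 (mod 13). Verify: 5 × 8 = 40 ≡ 1 (mod 13)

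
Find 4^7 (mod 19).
By repeated squaring (mod 19): 4^{1}≡4, 4^{2}≡16, 4^{4}≡9. Then 4^{7} = 4^{4+2+1} ≡ 9 × 16 × 4 ≡ 6 (mod 19)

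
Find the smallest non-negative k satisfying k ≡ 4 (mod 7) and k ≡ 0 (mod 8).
M = 7 × 8 = 56. M₁ = 8, y₁ ≡ 1 (mod 7). M₂ = 7, y₂ ≡ 7 (mod 8). k = 4×8×1 + 0×7×7 ≡ 32 (mod 56)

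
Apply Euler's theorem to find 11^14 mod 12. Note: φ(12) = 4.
By Euler: 11^{4} ≡ 1 mod 12 since gcd(11, 12) = 1. 14 = 3×4 + 2. So 11^{14} ≡ 11^{2} ≡ 1 mod 12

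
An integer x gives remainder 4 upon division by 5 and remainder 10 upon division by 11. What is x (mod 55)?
M = 5 × 11 = 55. M₁ = 11, y₁ ≡ 1 (mod 5). M₂ = 5, y₂ ≡ 9 (mod 11). x = 4×11×1 + 10×5×9 ≡ 54 (mod 55)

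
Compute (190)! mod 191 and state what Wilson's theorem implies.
(190)! mod 191 = 190. Since this equals -1 (mod 191), Wilson confirms 191 is prime.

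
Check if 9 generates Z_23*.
9^{11} ≡ 1 (mod 23) and 11 < 22, so ord_23(9) = 11 ≠ 22 and 9 is not a primitive root.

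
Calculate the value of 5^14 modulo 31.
By repeated squaring mod 31: 5^{1}≡5, 5^{2}≡25, 5^{4}≡5, 5^{8}≡25. Then 5^{14} = 5^{8+4+2} ≡ 25 × 5 × 25 ≡ 25 mod 31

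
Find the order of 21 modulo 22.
Powers of 21 mod 22: 21^1≡21, 21^2≡1. So the order of 21 is 2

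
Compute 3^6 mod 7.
Using Fermat: 3^{6} ≡ 1 (mod 7). 6 ≡ 0 (mod 6). So 3^{6} ≡ 3^{0} ≡ 1 (mod 7)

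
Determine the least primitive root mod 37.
g = 2. Powers: [2, 4, 8, 16, 32, 27, 17, 34, ...] generates all 36 non-zero residues.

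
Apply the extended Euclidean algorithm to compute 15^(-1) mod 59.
Extended GCD: 15(4) + 59(-1) = 1. So 15^(-1) ≡ 4 mod 59. Verify: 15 × 4 = 60 ≡ 1 mod 59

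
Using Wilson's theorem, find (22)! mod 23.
By Wilson's theorem, (22)! ≡ -1 ≡ 22 (mod 23)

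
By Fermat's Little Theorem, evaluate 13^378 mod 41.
By Fermat: 13^{40} ≡ 1 mod 41. 378 ≡ 18 mod 40. So 13^{378} ≡ 13^{18} ≡ 8 mod 41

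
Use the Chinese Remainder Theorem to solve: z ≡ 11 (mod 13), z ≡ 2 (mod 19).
M = 13 × 19 = 247. M₁ = 19, y₁ ≡ 11 (mod 13). M₂ = 13, y₂ ≡ 3 (mod 19). z = 11×19×11 + 2×13×3 ≡ 154 (mod 247)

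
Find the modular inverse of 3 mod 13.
Since 13 is prime, by Fermat 3^(-1) ≡ 3^{11} ≡ 9 mod 13. Verify: 3 × 9 = 27 ≡ 1 mod 13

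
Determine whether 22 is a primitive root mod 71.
ord_71(22) divides 70. For each prime q|70: 22^{35}≡70, 22^{14}≡5, 22^{10}≡37, none ≡ 1. So 22 has order 70 and is a primitive root mod 71.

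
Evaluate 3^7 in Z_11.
By repeated squaring mod 11: 3^{1}≡3, 3^{2}≡9, 3^{4}≡4. Then 3^{7} = 3^{4+2+1} ≡ 4 × 9 × 3 ≡ 9 mod 11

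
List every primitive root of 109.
There are φ(108) = 36 primitive roots mod 109: {6, 10, 11, 13, 14, 18, 24, 30, 37, 39, 40, 42, 44, 47, 50, 51, 52, 53, 56, 57, 58, 59, 62, 65, 67, 69, 70, 72, 79, 85, 91, 95, 96, 98, 99, 103}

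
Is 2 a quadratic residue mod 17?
By Euler's criterion: 2^{8} ≡ 1 mod 17. Since this equals 1, 2 is a QR.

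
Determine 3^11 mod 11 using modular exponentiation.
Using Fermat: 3^{10} ≡ 1 (mod 11). 11 ≡ 1 (mod 10). So 3^{11} ≡ 3^{1} ≡ 3 (mod 11)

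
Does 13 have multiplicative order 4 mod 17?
Powers of 13 mod 17: 13^1≡13, 13^2≡16, 13^3≡4, 13^4≡1. First k with 13^k≡1 is k=4. Yes, ord_17(13) = 4.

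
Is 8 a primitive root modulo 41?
8^{20} ≡ 1 mod 41 and 20 < 40, so ord_41(8) = 20 ≠ 40 and 8 is not a primitive root.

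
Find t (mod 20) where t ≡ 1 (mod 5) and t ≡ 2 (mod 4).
M = 5 × 4 = 20. M₁ = 4, y₁ ≡ 4 (mod 5). M₂ = 5, y₂ ≡ 1 (mod 4). t = 1×4×4 + 2×5×1 ≡ 6 (mod 20)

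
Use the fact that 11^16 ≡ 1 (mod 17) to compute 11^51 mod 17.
By Fermat: 11^{16} ≡ 1 (mod 17). 51 = 3×16 + 3. So 11^{51} ≡ 11^{3} ≡ 5 (mod 17)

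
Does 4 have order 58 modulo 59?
4^{29} ≡ 1 mod 59 and 29 < 58, so ord_59(4) = 29 ≠ 58 and 4 is not a primitive root.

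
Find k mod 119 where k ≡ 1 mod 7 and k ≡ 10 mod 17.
M = 7 × 17 = 119. M₁ = 17, y₁ ≡ 5 mod 7. M₂ = 7, y₂ ≡ 5 mod 17. k = 1×17×5 + 10×7×5 ≡ 78 mod 119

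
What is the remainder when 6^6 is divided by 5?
Using Fermat: 6^{4} ≡ 1 (mod 5). 6 ≡ 2 (mod 4). So 6^{6} ≡ 6^{2} ≡ 1 (mod 5)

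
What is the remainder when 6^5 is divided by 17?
By repeated squaring (mod 17): 6^{1}≡6, 6^{2}≡2, 6^{4}≡4. Then 6^{5} = 6^{4+1} ≡ 4 × 6 ≡ 7 (mod 17)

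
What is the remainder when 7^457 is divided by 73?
Using Fermat: 7^{72} ≡ 1 mod 73. 457 ≡ 25 mod 72. So 7^{457} ≡ 7^{25} ≡ 7 mod 73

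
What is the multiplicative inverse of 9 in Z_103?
Since 103 is prime, by Fermat 9^(-1) ≡ 9^{101} ≡ 23 (mod 103). Verify: 9 × 23 = 207 ≡ 1 (mod 103)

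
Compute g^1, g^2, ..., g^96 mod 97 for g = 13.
13^1, 13^2, ..., 13^{96} mod 97: [13, 72, 63, 43, 74, 89, 90, 6, 78, 44, 87, 64, 56, 49, 55, 36, 80, 70, 37, 93, 45, 3, 39, 22, 92, 32, 28, 73, 76, 18, 40, 35, 67, 95, 71, 50, 68, 11, 46, 16, 14, 85, 38, 9, 20, 66, 82, 96, 84, 25, 34, 54, 23, 8, 7, 91, 19, 53, 10, 33, 41, 48, 42, 61, 17, 27, 60, 4, 52, 94, 58, 75, 5, 65, 69, 24, 21, 79, 57, 62, 30, 2, 26, 47, 29, 86, 51, 81, 83, 12, 59, 88, 77, 31, 15, 1]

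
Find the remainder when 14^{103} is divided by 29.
By Fermat: 14^{28} ≡ 1 mod 29. 103 = 3×28 + 19. So 14^{103} ≡ 14^{19} ≡ 10 mod 29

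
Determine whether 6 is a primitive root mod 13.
ord_13(6) divides 12. For each prime q|12: 6^{6}≡12, 6^{4}≡9, none ≡ 1. So 6 has order 12 and is a primitive root mod 13.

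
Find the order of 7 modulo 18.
Powers of 7 mod 18: 7^1≡7, 7^2≡13, 7^3≡1. ord_18(7) = 3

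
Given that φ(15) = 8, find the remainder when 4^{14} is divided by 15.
By Euler: 4^{8} ≡ 1 (mod 15) since gcd(4, 15) = 1. 14 = 1×8 + 6. So 4^{14} ≡ 4^{6} ≡ 1 (mod 15)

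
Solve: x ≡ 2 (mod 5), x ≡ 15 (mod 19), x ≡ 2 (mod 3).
M = 5 × 19 × 3 = 285. M₁ = 57, y₁ ≡ 3 (mod 5). M₂ = 15, y₂ ≡ 14 (mod 19). M₃ = 95, y₃ ≡ 2 (mod 3). x = 2×57×3 + 15×15×14 + 2×95×2 ≡ 167 (mod 285)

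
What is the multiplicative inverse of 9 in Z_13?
Since 13 is prime, by Fermat 9^(-1) ≡ 9^{11} ≡ 3 mod 13. Verify: 9 × 3 = 27 ≡ 1 mod 13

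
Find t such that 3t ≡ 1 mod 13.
Since 13 is prime, by Fermat 3^(-1) ≡ 3^{11} ≡ 9 mod 13. Verify: 3 × 9 = 27 ≡ 1 mod 13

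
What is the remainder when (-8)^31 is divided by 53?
By repeated squaring (mod 53): (-8)^{1}≡45, (-8)^{2}≡11, (-8)^{4}≡15, (-8)^{8}≡13, (-8)^{16}≡10. Then (-8)^{31} = (-8)^{16+8+4+2+1} ≡ 10 × 13 × 15 × 11 × 45 ≡ 14 (mod 53)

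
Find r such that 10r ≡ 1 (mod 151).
Since 151 is prime, by Fermat 10^(-1) ≡ 10^{149} ≡ 136 (mod 151). Verify: 10 × 136 = 1360 ≡ 1 (mod 151)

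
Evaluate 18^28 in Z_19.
Using Fermat: 18^{18} ≡ 1 (mod 19). 28 ≡ 10 (mod 18). So 18^{28} ≡ 18^{10} ≡ 1 (mod 19)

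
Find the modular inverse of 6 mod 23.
Since 23 is prime, by Fermat 6^(-1) ≡ 6^{21} ≡ 4 (mod 23). Verify: 6 × 4 = 24 ≡ 1 (mod 23)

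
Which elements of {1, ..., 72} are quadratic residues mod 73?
Squares in Z_73*: {1, 2, 3, 4, 6, 8, 9, 12, 16, 18, 19, 23, 24, 25, 27, 32, 35, 36, 37, 38, 41, 46, 48, 49, 50, 54, 55, 57, 61, 64, 65, 67, 69, 70, 71, 72}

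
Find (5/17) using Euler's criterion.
(5/17) = 5^{8} mod 17 = -1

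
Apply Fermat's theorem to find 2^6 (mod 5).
By Fermat: 2^{4} ≡ 1 (mod 5). So 2^{6} = 2^{4} · 2^{2} ≡ 2^{2} ≡ 4 (mod 5)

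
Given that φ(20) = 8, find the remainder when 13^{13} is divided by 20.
By Euler: 13^{8} ≡ 1 (mod 20) since gcd(13, 20) = 1. 13 = 1×8 + 5. So 13^{13} ≡ 13^{5} ≡ 13 (mod 20)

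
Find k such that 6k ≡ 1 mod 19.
Since 19 is prime, by Fermat 6^(-1) ≡ 6^{17} ≡ 16 mod 19. Verify: 6 × 16 = 96 ≡ 1 mod 19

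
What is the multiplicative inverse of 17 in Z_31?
Since 31 is prime, by Fermat 17^(-1) ≡ 17^{29} ≡ 11 mod 31. Verify: 17 × 11 = 187 ≡ 1 mod 31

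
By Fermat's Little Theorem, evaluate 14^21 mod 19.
By Fermat: 14^{18} ≡ 1 (mod 19). So 14^{21} = 14^{18} · 14^{3} ≡ 14^{3} ≡ 8 (mod 19)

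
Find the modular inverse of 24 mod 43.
Since 43 is prime, by Fermat 24^(-1) ≡ 24^{41} ≡ 9 mod 43. Verify: 24 × 9 = 216 ≡ 1 mod 43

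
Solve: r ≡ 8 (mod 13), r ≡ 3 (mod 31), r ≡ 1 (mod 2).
M = 13 × 31 × 2 = 806. M₁ = 62, y₁ ≡ 4 (mod 13). M₂ = 26, y₂ ≡ 6 (mod 31). M₃ = 403, y₃ ≡ 1 (mod 2). r = 8×62×4 + 3×26×6 + 1×403×1 ≡ 437 (mod 806)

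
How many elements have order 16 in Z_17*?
Number of primitive roots mod 17 = φ(p-1) = φ(16) = 8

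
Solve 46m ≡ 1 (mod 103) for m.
Since 103 is prime, by Fermat 46^(-1) ≡ 46^{101} ≡ 56 (mod 103). Verify: 46 × 56 = 2576 ≡ 1 (mod 103)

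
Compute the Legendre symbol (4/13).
(4/13) = 4^{6} mod 13 = 1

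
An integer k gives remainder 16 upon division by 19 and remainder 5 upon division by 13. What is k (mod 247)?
M = 19 × 13 = 247. M₁ = 13, y₁ ≡ 3 (mod 19). M₂ = 19, y₂ ≡ 11 (mod 13). k = 16×13×3 + 5×19×11 ≡ 187 (mod 247)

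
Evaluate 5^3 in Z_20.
5^{3} = 125 ≡ 5 (mod 20)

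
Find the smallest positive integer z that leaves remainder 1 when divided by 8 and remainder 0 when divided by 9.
M = 8 × 9 = 72. M₁ = 9, y₁ ≡ 1 (mod 8). M₂ = 8, y₂ ≡ 8 (mod 9). z = 1×9×1 + 0×8×8 ≡ 9 (mod 72)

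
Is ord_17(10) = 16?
Powers of 10 mod 17: 10^1≡10, 10^2≡15, 10^3≡14, 10^4≡4, 10^5≡6, 10^6≡9, 10^7≡5, 10^8≡16, 10^9≡7, 10^10≡2, 10^11≡3, 10^12≡13, 10^13≡11, 10^14≡8, 10^15≡12, 10^16≡1. First k with 10^k≡1 is k=16. Yes, ord_17(10) = 16.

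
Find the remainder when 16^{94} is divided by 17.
By Fermat: 16^{16} ≡ 1 (mod 17). 94 = 5×16 + 14. So 16^{94} ≡ 16^{14} ≡ 1 (mod 17)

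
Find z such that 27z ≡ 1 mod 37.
Since 37 is prime, by Fermat 27^(-1) ≡ 27^{35} ≡ 11 mod 37. Verify: 27 × 11 = 297 ≡ 1 mod 37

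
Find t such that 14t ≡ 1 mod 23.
Since 23 is prime, by Fermat 14^(-1) ≡ 14^{21} ≡ 5 mod 23. Verify: 14 × 5 = 70 ≡ 1 mod 23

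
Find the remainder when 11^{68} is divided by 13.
By Fermat: 11^{12} ≡ 1 (mod 13). 68 = 5×12 + 8. So 11^{68} ≡ 11^{8} ≡ 9 (mod 13)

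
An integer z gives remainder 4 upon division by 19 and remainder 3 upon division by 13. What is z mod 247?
M = 19 × 13 = 247. M₁ = 13, y₁ ≡ 3 mod 19. M₂ = 19, y₂ ≡ 11 mod 13. z = 4×13×3 + 3×19×11 ≡ 42 mod 247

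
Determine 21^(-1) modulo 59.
Since 59 is prime, by Fermat 21^(-1) ≡ 21^{57} ≡ 45 mod 59. Verify: 21 × 45 = 945 ≡ 1 mod 59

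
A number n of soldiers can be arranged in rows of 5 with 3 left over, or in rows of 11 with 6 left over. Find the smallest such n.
M = 5 × 11 = 55. M₁ = 11, y₁ ≡ 1 mod 5. M₂ = 5, y₂ ≡ 9 mod 11. n = 3×11×1 + 6×5×9 ≡ 28 mod 55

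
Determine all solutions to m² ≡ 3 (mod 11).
The square roots of 3 mod 11 are 5 and 6. Verify: 5² = 25 ≡ 3 (mod 11)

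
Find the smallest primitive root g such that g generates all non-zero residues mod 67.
g = 2. Powers: [2, 4, 8, 16, 32, 64, ...] generates all 66 non-zero residues.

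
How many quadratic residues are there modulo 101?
Exactly half the non-zero residues mod a prime are QRs: (101-1)/2 = 50.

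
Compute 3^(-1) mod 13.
Since 13 is prime, by Fermat 3^(-1) ≡ 3^{11} ≡ 9 mod 13. Verify: 3 × 9 = 27 ≡ 1 mod 13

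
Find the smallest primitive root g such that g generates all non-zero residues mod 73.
g = 5. For each prime q|72: 5^{36}≡72, 5^{24}≡8, none ≡ 1, so ord_73(5) = 72 and 5 is a primitive root.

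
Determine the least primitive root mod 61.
g = 2. For each prime q|60: 2^{30}≡60, 2^{20}≡47, 2^{12}≡9, none ≡ 1, so ord_61(2) = 60 and 2 is a primitive root.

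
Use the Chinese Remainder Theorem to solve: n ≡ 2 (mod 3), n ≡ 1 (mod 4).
M = 3 × 4 = 12. M₁ = 4, y₁ ≡ 1 (mod 3). M₂ = 3, y₂ ≡ 3 (mod 4). n = 2×4×1 + 1×3×3 ≡ 5 (mod 12)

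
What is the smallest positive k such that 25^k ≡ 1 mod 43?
Powers of 25 mod 43: 25^1≡25, 25^2≡23, 25^3≡16, 25^4≡13, 25^5≡24, 25^6≡41, 25^7≡36, 25^8≡40, 25^9≡11, 25^10≡17, 25^11≡38, 25^12≡4, 25^13≡14, 25^14≡6, 25^15≡21, 25^16≡9, 25^17≡10, 25^18≡35, 25^19≡15, 25^20≡31, 25^21≡1. ord_43(25) = 21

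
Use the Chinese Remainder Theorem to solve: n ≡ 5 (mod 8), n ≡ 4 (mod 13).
M = 8 × 13 = 104. M₁ = 13, y₁ ≡ 5 (mod 8). M₂ = 8, y₂ ≡ 5 (mod 13). n = 5×13×5 + 4×8×5 ≡ 69 (mod 104)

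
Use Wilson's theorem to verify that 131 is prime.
(130)! mod 131 = 130. Since this equals -1 mod 131, Wilson confirms 131 is prime.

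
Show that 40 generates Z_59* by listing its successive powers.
40^1, 40^2, ..., 40^{58} mod 59: [40, 7, 44, 49, 13, 48, 32, 41, 47, 51, 34, 3, 2, 21, 14, 29, 39, 26, 37, 5, 23, 35, 43, 9, 6, 4, 42, 28, 58, 19, 52, 15, 10, 46, 11, 27, 18, 12, 8, 25, 56, 57, 38, 45, 30, 20, 33, 22, 54, 36, 24, 16, 50, 53, 55, 17, 31, 1]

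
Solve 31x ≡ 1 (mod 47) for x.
Since 47 is prime, by Fermat 31^(-1) ≡ 31^{45} ≡ 44 (mod 47). Verify: 31 × 44 = 1364 ≡ 1 (mod 47)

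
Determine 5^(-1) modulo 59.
Since 59 is prime, by Fermat 5^(-1) ≡ 5^{57} ≡ 12 (mod 59). Verify: 5 × 12 = 60 ≡ 1 (mod 59)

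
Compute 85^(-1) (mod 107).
Since 107 is prime, by Fermat 85^(-1) ≡ 85^{105} ≡ 34 (mod 107). Verify: 85 × 34 = 2890 ≡ 1 (mod 107)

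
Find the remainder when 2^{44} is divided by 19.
By Fermat: 2^{18} ≡ 1 mod 19. 44 = 2×18 + 8. So 2^{44} ≡ 2^{8} ≡ 9 mod 19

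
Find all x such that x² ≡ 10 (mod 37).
The square roots of 10 mod 37 are 26 and 11. Verify: 26² = 676 ≡ 10 (mod 37)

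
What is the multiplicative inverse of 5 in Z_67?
Since 67 is prime, by Fermat 5^(-1) ≡ 5^{65} ≡ 27 mod 67. Verify: 5 × 27 = 135 ≡ 1 mod 67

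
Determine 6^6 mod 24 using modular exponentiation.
By repeated squaring (mod 24): 6^{1}≡6, 6^{2}≡12, 6^{4}≡0. Then 6^{6} = 6^{4+2} ≡ 0 × 12 ≡ 0 (mod 24)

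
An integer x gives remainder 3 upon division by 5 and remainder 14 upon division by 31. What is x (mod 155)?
M = 5 × 31 = 155. M₁ = 31, y₁ ≡ 1 (mod 5). M₂ = 5, y₂ ≡ 25 (mod 31). x = 3×31×1 + 14×5×25 ≡ 138 (mod 155)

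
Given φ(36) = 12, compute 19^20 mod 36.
By Euler: 19^{12} ≡ 1 mod 36 since gcd(19, 36) = 1. 20 = 1×12 + 8. So 19^{20} ≡ 19^{8} ≡ 1 mod 36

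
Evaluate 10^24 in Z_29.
By repeated squaring mod 29: 10^{1}≡10, 10^{2}≡13, 10^{4}≡24, 10^{8}≡25, 10^{16}≡16. Then 10^{24} = 10^{16+8} ≡ 16 × 25 ≡ 23 mod 29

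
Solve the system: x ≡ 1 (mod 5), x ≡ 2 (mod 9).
M = 5 × 9 = 45. M₁ = 9, y₁ ≡ 4 (mod 5). M₂ = 5, y₂ ≡ 2 (mod 9). x = 1×9×4 + 2×5×2 ≡ 11 (mod 45)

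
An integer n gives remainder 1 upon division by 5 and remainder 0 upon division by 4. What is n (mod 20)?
M = 5 × 4 = 20. M₁ = 4, y₁ ≡ 4 (mod 5). M₂ = 5, y₂ ≡ 1 (mod 4). n = 1×4×4 + 0×5×1 ≡ 16 (mod 20)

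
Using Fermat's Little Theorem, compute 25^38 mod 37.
By Fermat: 25^{36} ≡ 1 mod 37. So 25^{38} = 25^{36} · 25^{2} ≡ 25^{2} ≡ 33 mod 37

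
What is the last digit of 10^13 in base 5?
By repeated squaring mod 5: 10^{1}≡0, 10^{2}≡0, 10^{4}≡0, 10^{8}≡0. Then 10^{13} = 10^{8+4+1} ≡ 0 × 0 × 0 ≡ 0 mod 5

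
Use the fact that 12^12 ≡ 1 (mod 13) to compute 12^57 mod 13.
By Fermat: 12^{12} ≡ 1 (mod 13). 57 = 4×12 + 9. So 12^{57} ≡ 12^{9} ≡ 12 (mod 13)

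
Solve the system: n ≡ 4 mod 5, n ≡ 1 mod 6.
M = 5 × 6 = 30. M₁ = 6, y₁ ≡ 1 mod 5. M₂ = 5, y₂ ≡ 5 mod 6. n = 4×6×1 + 1×5×5 ≡ 19 mod 30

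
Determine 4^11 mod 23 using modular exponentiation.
By repeated squaring mod 23: 4^{1}≡4, 4^{2}≡16, 4^{4}≡3, 4^{8}≡9. Then 4^{11} = 4^{8+2+1} ≡ 9 × 16 × 4 ≡ 1 mod 23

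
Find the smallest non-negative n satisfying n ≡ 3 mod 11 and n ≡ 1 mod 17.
M = 11 × 17 = 187. M₁ = 17, y₁ ≡ 2 mod 11. M₂ = 11, y₂ ≡ 14 mod 17. n = 3×17×2 + 1×11×14 ≡ 69 mod 187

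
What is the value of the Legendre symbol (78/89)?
(78/89) = 78^{44} mod 89 = 1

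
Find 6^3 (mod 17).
6^{3} = 216 ≡ 12 (mod 17)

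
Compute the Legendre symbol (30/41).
(30/41) = 30^{20} mod 41 = -1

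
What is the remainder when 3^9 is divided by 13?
By repeated squaring (mod 13): 3^{1}≡3, 3^{2}≡9, 3^{4}≡3, 3^{8}≡9. Then 3^{9} = 3^{8+1} ≡ 9 × 3 ≡ 1 (mod 13)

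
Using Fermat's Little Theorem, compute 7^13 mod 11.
By Fermat: 7^{10} ≡ 1 mod 11. So 7^{13} = 7^{10} · 7^{3} ≡ 7^{3} ≡ 2 mod 11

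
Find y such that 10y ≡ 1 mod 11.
Since 11 is prime, by Fermat 10^(-1) ≡ 10^{9} ≡ 10 mod 11. Verify: 10 × 10 = 100 ≡ 1 mod 11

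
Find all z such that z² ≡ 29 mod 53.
The square roots of 29 mod 53 are 33 and 20. Verify: 33² = 1089 ≡ 29 mod 53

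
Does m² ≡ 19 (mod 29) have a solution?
By Euler's criterion: 19^{14} ≡ 28 (mod 29). Since this equals -1 (≡ 28), 19 is not a QR.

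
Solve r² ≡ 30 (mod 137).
The square roots of 30 mod 137 are 116 and 21. Verify: 116² = 13456 ≡ 30 (mod 137)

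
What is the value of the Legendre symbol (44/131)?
(44/131) = 44^{65} mod 131 = 1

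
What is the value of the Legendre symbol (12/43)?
(12/43) = 12^{21} mod 43 = -1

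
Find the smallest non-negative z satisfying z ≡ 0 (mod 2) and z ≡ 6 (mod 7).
M = 2 × 7 = 14. M₁ = 7, y₁ ≡ 1 (mod 2). M₂ = 2, y₂ ≡ 4 (mod 7). z = 0×7×1 + 6×2×4 ≡ 6 (mod 14)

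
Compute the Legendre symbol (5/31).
(5/31) = 5^{15} mod 31 = 1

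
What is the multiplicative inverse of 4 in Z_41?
Since 41 is prime, by Fermat 4^(-1) ≡ 4^{39} ≡ 31 mod 41. Verify: 4 × 31 = 124 ≡ 1 mod 41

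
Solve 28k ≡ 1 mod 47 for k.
Since 47 is prime, by Fermat 28^(-1) ≡ 28^{45} ≡ 42 mod 47. Verify: 28 × 42 = 1176 ≡ 1 mod 47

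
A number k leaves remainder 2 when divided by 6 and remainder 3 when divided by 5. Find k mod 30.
M = 6 × 5 = 30. M₁ = 5, y₁ ≡ 5 mod 6. M₂ = 6, y₂ ≡ 1 mod 5. k = 2×5×5 + 3×6×1 ≡ 8 mod 30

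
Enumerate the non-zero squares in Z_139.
Quadratic residues modulo 139: {1, 4, 5, 6, 7, 9, 11, 13, 16, 20, 24, 25, 28, 29, 30, 31, 34, 35, 36, 37, 38, 41, 42, 44, 45, 46, 47, 49, 51, 52, 54, 55, 57, 63, 64, 65, 66, 67, 69, 71, 77, 78, 79, 80, 81, 83, 86, 89, 91, 96, 99, 100, 106, 107, 112, 113, 116, 117, 118, 120, 121, 122, 124, 125, 127, 129, 131, 136, 137}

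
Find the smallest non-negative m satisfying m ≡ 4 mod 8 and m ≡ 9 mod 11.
M = 8 × 11 = 88. M₁ = 11, y₁ ≡ 3 mod 8. M₂ = 8, y₂ ≡ 7 mod 11. m = 4×11×3 + 9×8×7 ≡ 20 mod 88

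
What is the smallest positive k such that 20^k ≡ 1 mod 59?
Powers of 20 mod 59: 20^1≡20, 20^2≡46, 20^3≡35, 20^4≡51, 20^5≡17, 20^6≡45, 20^7≡15, 20^8≡5, 20^9≡41, 20^10≡53, 20^11≡57, 20^12≡19, 20^13≡26, 20^14≡48, 20^15≡16, 20^16≡25, 20^17≡28, 20^18≡29, 20^19≡49, 20^20≡36, 20^21≡12, 20^22≡4, 20^23≡21, 20^24≡7, 20^25≡22, 20^26≡27, 20^27≡9, 20^28≡3, 20^29≡1. ord_59(20) = 29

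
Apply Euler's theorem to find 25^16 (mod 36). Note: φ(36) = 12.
By Euler: 25^{12} ≡ 1 (mod 36) since gcd(25, 36) = 1. 16 = 1×12 + 4. So 25^{16} ≡ 25^{4} ≡ 25 (mod 36)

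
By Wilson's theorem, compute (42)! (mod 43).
By Wilson's theorem, (42)! ≡ -1 ≡ 42 (mod 43)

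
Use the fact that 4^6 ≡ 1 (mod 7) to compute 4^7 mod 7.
By Fermat: 4^{6} ≡ 1 (mod 7). So 4^{7} = 4^{6} · 4^{1} ≡ 4^{1} ≡ 4 (mod 7)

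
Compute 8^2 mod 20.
8^{2} = 64 ≡ 4 (mod 20)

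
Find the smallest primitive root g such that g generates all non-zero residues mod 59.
g = 2. Powers: [2, 4, 8, 16, 32, 5, ...] generates all 58 non-zero residues.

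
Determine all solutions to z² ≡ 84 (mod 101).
The square roots of 84 mod 101 are 36 and 65. Verify: 36² = 1296 ≡ 84 (mod 101)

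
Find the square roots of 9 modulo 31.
The square roots of 9 mod 31 are 28 and 3. Verify: 28² = 784 ≡ 9 (mod 31)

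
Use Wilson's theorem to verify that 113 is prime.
(112)! mod 113 = 112. Since this equals -1 (mod 113), Wilson confirms 113 is prime.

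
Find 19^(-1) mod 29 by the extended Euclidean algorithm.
Extended GCD: 19(-3) + 29(2) = 1. So 19^(-1) ≡ -3 ≡ 26 mod 29. Verify: 19 × 26 = 494 ≡ 1 mod 29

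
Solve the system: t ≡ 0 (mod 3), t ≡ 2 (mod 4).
M = 3 × 4 = 12. M₁ = 4, y₁ ≡ 1 (mod 3). M₂ = 3, y₂ ≡ 3 (mod 4). t = 0×4×1 + 2×3×3 ≡ 6 (mod 12)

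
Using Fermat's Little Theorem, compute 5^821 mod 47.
By Fermat: 5^{46} ≡ 1 mod 47. 821 ≡ 39 mod 46. So 5^{821} ≡ 5^{39} ≡ 30 mod 47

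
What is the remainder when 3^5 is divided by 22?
By repeated squaring mod 22: 3^{1}≡3, 3^{2}≡9, 3^{4}≡15. Then 3^{5} = 3^{4+1} ≡ 15 × 3 ≡ 1 mod 22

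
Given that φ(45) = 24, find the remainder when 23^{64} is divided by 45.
By Euler: 23^{24} ≡ 1 (mod 45) since gcd(23, 45) = 1. 64 = 2×24 + 16. So 23^{64} ≡ 23^{16} ≡ 31 (mod 45)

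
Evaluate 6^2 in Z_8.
6^{2} = 36 ≡ 4 (mod 8)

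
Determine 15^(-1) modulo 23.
Since 23 is prime, by Fermat 15^(-1) ≡ 15^{21} ≡ 20 (mod 23). Verify: 15 × 20 = 300 ≡ 1 (mod 23)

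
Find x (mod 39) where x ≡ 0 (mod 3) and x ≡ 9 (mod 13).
M = 3 × 13 = 39. M₁ = 13, y₁ ≡ 1 (mod 3). M₂ = 3, y₂ ≡ 9 (mod 13). x = 0×13×1 + 9×3×9 ≡ 9 (mod 39)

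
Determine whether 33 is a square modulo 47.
By Euler's criterion: 33^{23} ≡ 46 (mod 47). Since this equals -1 (≡ 46), 33 is not a QR.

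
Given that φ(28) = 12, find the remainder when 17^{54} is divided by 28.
By Euler: 17^{12} ≡ 1 mod 28 since gcd(17, 28) = 1. 54 = 4×12 + 6. So 17^{54} ≡ 17^{6} ≡ 1 mod 28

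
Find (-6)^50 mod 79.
By repeated squaring mod 79: (-6)^{1}≡73, (-6)^{2}≡36, (-6)^{4}≡32, (-6)^{8}≡76, (-6)^{16}≡9, (-6)^{32}≡2. Then (-6)^{50} = (-6)^{32+16+2} ≡ 2 × 9 × 36 ≡ 16 mod 79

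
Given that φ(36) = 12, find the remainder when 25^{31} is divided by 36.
By Euler: 25^{12} ≡ 1 (mod 36) since gcd(25, 36) = 1. 31 = 2×12 + 7. So 25^{31} ≡ 25^{7} ≡ 25 (mod 36)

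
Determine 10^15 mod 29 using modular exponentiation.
By repeated squaring (mod 29): 10^{1}≡10, 10^{2}≡13, 10^{4}≡24, 10^{8}≡25. Then 10^{15} = 10^{8+4+2+1} ≡ 25 × 24 × 13 × 10 ≡ 19 (mod 29)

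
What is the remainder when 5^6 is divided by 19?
By repeated squaring mod 19: 5^{1}≡5, 5^{2}≡6, 5^{4}≡17. Then 5^{6} = 5^{4+2} ≡ 17 × 6 ≡ 7 mod 19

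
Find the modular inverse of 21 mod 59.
Since 59 is prime, by Fermat 21^(-1) ≡ 21^{57} ≡ 45 mod 59. Verify: 21 × 45 = 945 ≡ 1 mod 59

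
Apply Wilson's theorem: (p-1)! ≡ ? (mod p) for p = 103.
By Wilson's theorem, (102)! ≡ -1 ≡ 102 (mod 103)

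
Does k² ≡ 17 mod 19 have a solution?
By Euler's criterion: 17^{9} ≡ 1 mod 19. Since this equals 1, 17 is a QR.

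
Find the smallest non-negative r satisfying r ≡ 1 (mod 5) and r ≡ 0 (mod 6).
M = 5 × 6 = 30. M₁ = 6, y₁ ≡ 1 (mod 5). M₂ = 5, y₂ ≡ 5 (mod 6). r = 1×6×1 + 0×5×5 ≡ 6 (mod 30)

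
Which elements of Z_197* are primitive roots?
There are φ(196) = 84 primitive roots mod 197: {2, 3, 5, 8, 11, 12, 13, 17, 18, 21, 27, 30, 31, 32, 35, 38, 44, 45, 46, 48, 50, 52, 56, 57, 58, 66, 67, 71, 72, 73, 74, 75, 78, 79, 80, 82, 86, 89, 91, 94, 95, 98, 99, 102, 103, 106, 108, 111, 115, 117, 118, 119, 122, 123, 124, 125, 126, 130, 131, 139, 140, 141, 145, 147, 149, 151, 152, 153, 159, 162, 165, 166, 167, 170, 176, 179, 180, 184, 185, 186, 189, 192, 194, 195}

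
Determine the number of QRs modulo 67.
For prime 67, there are (p-1)/2 = (67-1)/2 = 33 quadratic residues (excluding 0).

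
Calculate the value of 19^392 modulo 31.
Using Fermat: 19^{30} ≡ 1 (mod 31). 392 ≡ 2 (mod 30). So 19^{392} ≡ 19^{2} ≡ 20 (mod 31)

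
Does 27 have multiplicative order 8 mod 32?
Powers of 27 mod 32: 27^1≡27, 27^2≡25, 27^3≡3, 27^4≡17, 27^5≡11, 27^6≡9, 27^7≡19, 27^8≡1. First k with 27^k≡1 is k=8. Yes, ord_32(27) = 8.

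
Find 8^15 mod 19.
By repeated squaring mod 19: 8^{1}≡8, 8^{2}≡7, 8^{4}≡11, 8^{8}≡7. Then 8^{15} = 8^{8+4+2+1} ≡ 7 × 11 × 7 × 8 ≡ 18 mod 19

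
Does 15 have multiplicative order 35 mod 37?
Powers of 15 mod 37: 15^1≡15, 15^2≡3, 15^3≡8, 15^4≡9, 15^5≡24, 15^6≡27, 15^7≡35, 15^8≡7, 15^9≡31, 15^10≡21, 15^11≡19, 15^12≡26, 15^13≡20, 15^14≡4, 15^15≡23, 15^16≡12, 15^17≡32, 15^18≡36, 15^19≡22, 15^20≡34, 15^21≡29, 15^22≡28, 15^23≡13, 15^24≡10, 15^25≡2, 15^26≡30, 15^27≡6, 15^28≡16, 15^29≡18, 15^30≡11, 15^31≡17, 15^32≡33, 15^33≡14, 15^34≡25, 15^35≡5, 15^36≡1. 15^35≡5≢1, so ord ≠ 35. No, the actual order is 36.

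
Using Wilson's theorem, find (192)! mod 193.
By Wilson's theorem, (192)! ≡ -1 ≡ 192 mod 193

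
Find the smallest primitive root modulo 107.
g = 2. For each prime q|106: 2^{53}≡106, 2^{2}≡4, none ≡ 1, so ord_107(2) = 106 and 2 is a primitive root.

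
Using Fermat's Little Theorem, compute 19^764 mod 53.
By Fermat: 19^{52} ≡ 1 mod 53. 764 ≡ 36 mod 52. So 19^{764} ≡ 19^{36} ≡ 42 mod 53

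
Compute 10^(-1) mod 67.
Since 67 is prime, by Fermat 10^(-1) ≡ 10^{65} ≡ 47 mod 67. Verify: 10 × 47 = 470 ≡ 1 mod 67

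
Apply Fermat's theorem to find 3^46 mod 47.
By Fermat's Little Theorem, 3^{46} ≡ 1 mod 47 since 47 is prime and gcd(3, 47) = 1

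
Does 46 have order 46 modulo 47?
46^{2} ≡ 1 (mod 47) and 2 < 46, so ord_47(46) = 2 ≠ 46 and 46 is not a primitive root.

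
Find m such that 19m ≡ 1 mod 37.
Since 37 is prime, by Fermat 19^(-1) ≡ 19^{35} ≡ 2 mod 37. Verify: 19 × 2 = 38 ≡ 1 mod 37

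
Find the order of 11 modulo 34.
Powers of 11 mod 34: 11^1≡11, 11^2≡19, 11^3≡5, 11^4≡21, 11^5≡27, 11^6≡25, 11^7≡3, 11^8≡33, 11^9≡23, 11^10≡15, 11^11≡29, 11^12≡13, 11^13≡7, 11^14≡9, 11^15≡31, 11^16≡1. So the order of 11 is 16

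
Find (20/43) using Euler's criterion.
(20/43) = 20^{21} mod 43 = -1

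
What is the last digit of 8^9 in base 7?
Using Fermat: 8^{6} ≡ 1 (mod 7). 9 ≡ 3 (mod 6). So 8^{9} ≡ 8^{3} ≡ 1 (mod 7)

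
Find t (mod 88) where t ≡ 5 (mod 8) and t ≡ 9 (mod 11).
M = 8 × 11 = 88. M₁ = 11, y₁ ≡ 3 (mod 8). M₂ = 8, y₂ ≡ 7 (mod 11). t = 5×11×3 + 9×8×7 ≡ 53 (mod 88)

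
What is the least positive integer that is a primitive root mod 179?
g = 2. For each prime q|178: 2^{89}≡178, 2^{2}≡4, none ≡ 1, so ord_179(2) = 178 and 2 is a primitive root.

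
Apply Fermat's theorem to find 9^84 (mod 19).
By Fermat: 9^{18} ≡ 1 (mod 19). 84 = 4×18 + 12. So 9^{84} ≡ 9^{12} ≡ 7 (mod 19)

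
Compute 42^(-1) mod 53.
Since 53 is prime, by Fermat 42^(-1) ≡ 42^{51} ≡ 24 mod 53. Verify: 42 × 24 = 1008 ≡ 1 mod 53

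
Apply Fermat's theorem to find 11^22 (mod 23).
By Fermat's Little Theorem, 11^{22} ≡ 1 (mod 23) since 23 is prime and gcd(11, 23) = 1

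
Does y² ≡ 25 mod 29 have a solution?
By Euler's criterion: 25^{14} ≡ 1 mod 29. Since this equals 1, 25 is a QR.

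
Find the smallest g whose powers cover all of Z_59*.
g = 2. Powers: [2, 4, 8, 16, 32, 5, 10, 20, ...] generates all 58 non-zero residues.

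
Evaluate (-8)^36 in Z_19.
Using Fermat: (-8)^{18} ≡ 1 mod 19. 36 ≡ 0 mod 18. So (-8)^{36} ≡ (-8)^{0} ≡ 1 mod 19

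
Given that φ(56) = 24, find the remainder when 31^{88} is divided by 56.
By Euler: 31^{24} ≡ 1 (mod 56) since gcd(31, 56) = 1. 88 = 3×24 + 16. So 31^{88} ≡ 31^{16} ≡ 25 (mod 56)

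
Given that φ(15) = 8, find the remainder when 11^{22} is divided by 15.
By Euler: 11^{8} ≡ 1 mod 15 since gcd(11, 15) = 1. 22 = 2×8 + 6. So 11^{22} ≡ 11^{6} ≡ 1 mod 15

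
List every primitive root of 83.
There are φ(82) = 40 primitive roots mod 83: {2, 5, 6, 8, 13, 14, 15, 18, 19, 20, 22, 24, 32, 34, 35, 39, 42, 43, 45, 46, 47, 50, 52, 53, 54, 55, 56, 57, 58, 60, 62, 66, 67, 71, 72, 73, 74, 76, 79, 80}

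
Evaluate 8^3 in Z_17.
8^{3} = 512 ≡ 2 (mod 17)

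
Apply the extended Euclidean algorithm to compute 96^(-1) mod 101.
Extended GCD: 96(20) + 101(-19) = 1. So 96^(-1) ≡ 20 mod 101. Verify: 96 × 20 = 1920 ≡ 1 mod 101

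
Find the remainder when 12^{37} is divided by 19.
By Fermat: 12^{18} ≡ 1 (mod 19). 37 = 2×18 + 1. So 12^{37} ≡ 12^{1} ≡ 12 (mod 19)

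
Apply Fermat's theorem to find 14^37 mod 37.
By Fermat: 14^{36} ≡ 1 mod 37. So 14^{37} = 14^{36} · 14^{1} ≡ 14^{1} ≡ 14 mod 37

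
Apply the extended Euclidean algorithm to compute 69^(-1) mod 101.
Extended GCD: 69(41) + 101(-28) = 1. So 69^(-1) ≡ 41 (mod 101). Verify: 69 × 41 = 2829 ≡ 1 (mod 101)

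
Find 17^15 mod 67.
By repeated squaring mod 67: 17^{1}≡17, 17^{2}≡21, 17^{4}≡39, 17^{8}≡47. Then 17^{15} = 17^{8+4+2+1} ≡ 47 × 39 × 21 × 17 ≡ 59 mod 67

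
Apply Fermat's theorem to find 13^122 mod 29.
By Fermat: 13^{28} ≡ 1 mod 29. 122 = 4×28 + 10. So 13^{122} ≡ 13^{10} ≡ 7 mod 29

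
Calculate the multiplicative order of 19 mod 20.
Powers of 19 mod 20: 19^1≡19, 19^2≡1. Order = 2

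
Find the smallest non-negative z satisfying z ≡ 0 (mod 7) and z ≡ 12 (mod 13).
M = 7 × 13 = 91. M₁ = 13, y₁ ≡ 6 (mod 7). M₂ = 7, y₂ ≡ 2 (mod 13). z = 0×13×6 + 12×7×2 ≡ 77 (mod 91)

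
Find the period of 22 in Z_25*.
Powers of 22 mod 25: 22^1≡22, 22^2≡9, 22^3≡23, 22^4≡6, 22^5≡7, 22^6≡4, 22^7≡13, 22^8≡11, 22^9≡17, 22^10≡24, 22^11≡3, 22^12≡16, 22^13≡2, 22^14≡19, 22^15≡18, 22^16≡21, 22^17≡12, 22^18≡14, 22^19≡8, 22^20≡1. Order = 20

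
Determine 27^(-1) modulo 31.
Since 31 is prime, by Fermat 27^(-1) ≡ 27^{29} ≡ 23 mod 31. Verify: 27 × 23 = 621 ≡ 1 mod 31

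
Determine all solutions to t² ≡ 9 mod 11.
The square roots of 9 mod 11 are 3 and 8. Verify: 3² = 9 ≡ 9 mod 11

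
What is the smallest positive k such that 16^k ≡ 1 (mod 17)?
Powers of 16 mod 17: 16^1≡16, 16^2≡1. ord_17(16) = 2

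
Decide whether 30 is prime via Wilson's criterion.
(29)! mod 30 = 0. Since 0 ≢ -1 (mod 30), 30 is not prime.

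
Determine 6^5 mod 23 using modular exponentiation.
By repeated squaring (mod 23): 6^{1}≡6, 6^{2}≡13, 6^{4}≡8. Then 6^{5} = 6^{4+1} ≡ 8 × 6 ≡ 2 (mod 23)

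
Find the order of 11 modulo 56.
Powers of 11 mod 56: 11^1≡11, 11^2≡9, 11^3≡43, 11^4≡25, 11^5≡51, 11^6≡1. So the order of 11 is 6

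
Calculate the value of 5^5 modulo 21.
By repeated squaring mod 21: 5^{1}≡5, 5^{2}≡4, 5^{4}≡16. Then 5^{5} = 5^{4+1} ≡ 16 × 5 ≡ 17 mod 21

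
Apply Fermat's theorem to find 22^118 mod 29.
By Fermat: 22^{28} ≡ 1 mod 29. 118 = 4×28 + 6. So 22^{118} ≡ 22^{6} ≡ 25 mod 29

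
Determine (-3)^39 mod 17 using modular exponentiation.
Using Fermat: (-3)^{16} ≡ 1 (mod 17). 39 ≡ 7 (mod 16). So (-3)^{39} ≡ (-3)^{7} ≡ 6 (mod 17)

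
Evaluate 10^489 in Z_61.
Using Fermat: 10^{60} ≡ 1 mod 61. 489 ≡ 9 mod 60. So 10^{489} ≡ 10^{9} ≡ 38 mod 61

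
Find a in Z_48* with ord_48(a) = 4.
13 has order 4 mod 48 since 13^{4} ≡ 1 (mod 48) and no smaller power works.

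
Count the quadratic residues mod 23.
Exactly half the non-zero residues mod a prime are QRs: (23-1)/2 = 11.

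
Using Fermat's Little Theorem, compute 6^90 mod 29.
By Fermat: 6^{28} ≡ 1 mod 29. 90 = 3×28 + 6. So 6^{90} ≡ 6^{6} ≡ 24 mod 29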